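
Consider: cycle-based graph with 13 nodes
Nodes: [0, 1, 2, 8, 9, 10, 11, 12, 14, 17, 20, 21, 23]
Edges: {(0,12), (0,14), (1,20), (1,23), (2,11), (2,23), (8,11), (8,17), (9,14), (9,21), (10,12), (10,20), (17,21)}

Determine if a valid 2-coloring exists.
Odd cycle [11, 8, 17, 21, 9, 14, 0, 12, 10, 20, 1, 23, 2] needs 3 colors (χ ≥ 3).
Hence χ(G) ≥ 3 > 2, so no proper 2-coloring exists.

No, G is not 2-colorable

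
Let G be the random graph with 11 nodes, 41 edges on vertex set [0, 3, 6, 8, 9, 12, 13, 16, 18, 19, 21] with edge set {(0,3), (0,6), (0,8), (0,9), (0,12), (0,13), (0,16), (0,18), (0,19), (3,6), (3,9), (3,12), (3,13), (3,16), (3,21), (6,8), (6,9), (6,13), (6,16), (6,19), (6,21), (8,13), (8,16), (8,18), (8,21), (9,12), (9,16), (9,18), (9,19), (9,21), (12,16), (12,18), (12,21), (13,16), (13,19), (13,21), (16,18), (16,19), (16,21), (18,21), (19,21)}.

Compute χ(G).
χ(G) = 6

Clique number ω(G) = 5 (lower bound: χ ≥ ω).
Suppose a proper 5-coloring c exists. The clique [0, 3, 6, 9, 16] takes 5 distinct colors; by symmetry let c(0) = 1, c(3) = 2, c(6) = 3, c(9) = 4, c(16) = 5.
- Vertex 21: neighbors [3, 6, 9, 16] already have colors [2, 3, 4, 5] ⇒ c(21) = 1.
- Vertex 13: neighbors [0, 3, 6, 16] already have colors [1, 2, 3, 5] ⇒ c(13) = 4.
- Vertex 8: neighbors [0, 6, 13, 16] already have colors [1, 3, 4, 5] ⇒ c(8) = 2.
- Vertex 12: neighbors [0, 3, 9, 16] already have colors [1, 2, 4, 5] ⇒ c(12) = 3.
- Vertex 18: neighbors [0, 8, 12, 9, 16] already have colors [1, 2, 3, 4, 5] — all 5 colors blocked. Contradiction.
The forced assignments end in a contradiction, so G has no proper 5-coloring (χ ≥ 6).
The coloring below uses 6 colors, so χ(G) = 6.
A valid 6-coloring: color 1: [16]; color 2: [0, 21]; color 3: [6, 12]; color 4: [9, 13]; color 5: [3, 18, 19]; color 6: [8].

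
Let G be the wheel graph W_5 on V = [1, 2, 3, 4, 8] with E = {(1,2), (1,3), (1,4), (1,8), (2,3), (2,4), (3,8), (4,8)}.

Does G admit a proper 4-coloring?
A valid 4-coloring: color 1: [1]; color 2: [3, 4]; color 3: [2, 8].
(χ(G) = 3 ≤ 4.)

Yes, G is 4-colorable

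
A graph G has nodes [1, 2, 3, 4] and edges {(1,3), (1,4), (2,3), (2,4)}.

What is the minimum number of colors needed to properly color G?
Clique number ω(G) = 2 (lower bound: χ ≥ ω).
The graph is bipartite (no odd cycle), so 2 colors suffice: χ(G) = 2.
A valid 2-coloring: color 1: [3, 4]; color 2: [1, 2].

χ(G) = 2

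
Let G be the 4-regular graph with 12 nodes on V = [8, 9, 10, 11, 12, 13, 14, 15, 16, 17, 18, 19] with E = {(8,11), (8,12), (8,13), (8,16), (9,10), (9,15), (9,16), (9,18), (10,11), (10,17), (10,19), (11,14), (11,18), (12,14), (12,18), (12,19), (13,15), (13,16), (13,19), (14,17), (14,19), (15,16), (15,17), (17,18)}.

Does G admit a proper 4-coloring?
A valid 4-coloring: color 1: [9, 11, 12, 13, 17]; color 2: [8, 15, 18, 19]; color 3: [10, 14, 16].
(χ(G) = 3 ≤ 4.)

Yes, G is 4-colorable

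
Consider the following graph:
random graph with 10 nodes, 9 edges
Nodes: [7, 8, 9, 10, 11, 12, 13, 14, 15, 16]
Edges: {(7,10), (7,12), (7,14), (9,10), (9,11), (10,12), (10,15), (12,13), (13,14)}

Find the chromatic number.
χ(G) = 3

Clique number ω(G) = 3 (lower bound: χ ≥ ω).
The clique on [7, 10, 12] has size 3, forcing χ ≥ 3, and the coloring below uses 3 colors, so χ(G) = 3.
A valid 3-coloring: color 1: [8, 10, 11, 13, 16]; color 2: [9, 12, 14, 15]; color 3: [7].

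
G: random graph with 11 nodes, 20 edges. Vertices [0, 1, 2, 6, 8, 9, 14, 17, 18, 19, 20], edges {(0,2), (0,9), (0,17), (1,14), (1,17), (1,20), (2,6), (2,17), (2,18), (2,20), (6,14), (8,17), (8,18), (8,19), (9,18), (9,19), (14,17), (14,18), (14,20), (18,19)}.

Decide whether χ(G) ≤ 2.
The clique on vertices [1, 14, 17] has size 3 > 2, so it alone needs 3 colors.

No, G is not 2-colorable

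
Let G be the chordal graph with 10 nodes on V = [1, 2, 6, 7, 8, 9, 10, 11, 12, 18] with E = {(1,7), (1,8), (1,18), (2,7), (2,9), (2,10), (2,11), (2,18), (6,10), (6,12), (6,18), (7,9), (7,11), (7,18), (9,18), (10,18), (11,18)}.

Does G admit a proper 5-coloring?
A valid 5-coloring: color 1: [8, 12, 18]; color 2: [7, 10]; color 3: [1, 2, 6]; color 4: [9, 11].
(χ(G) = 4 ≤ 5.)

Yes, G is 5-colorable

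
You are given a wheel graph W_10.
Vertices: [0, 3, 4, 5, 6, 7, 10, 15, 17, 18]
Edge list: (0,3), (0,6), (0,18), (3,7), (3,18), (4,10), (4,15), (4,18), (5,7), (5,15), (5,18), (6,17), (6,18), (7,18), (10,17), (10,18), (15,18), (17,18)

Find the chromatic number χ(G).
χ(G) = 4

Clique number ω(G) = 3 (lower bound: χ ≥ ω).
Odd cycle [4, 10, 17, 6, 0, 3, 7, 5, 15] needs 3 colors (χ ≥ 3).
Vertex 18 is adjacent to every vertex of [0, 3, 4, 5, 6, 7, 10, 15, 17], which already need 3 colors among themselves, so 18 needs a new color (χ ≥ 4).
The coloring below uses 4 colors, so χ(G) = 4.
A valid 4-coloring: color 1: [18]; color 2: [0, 4, 5, 17]; color 3: [3, 6, 10, 15]; color 4: [7].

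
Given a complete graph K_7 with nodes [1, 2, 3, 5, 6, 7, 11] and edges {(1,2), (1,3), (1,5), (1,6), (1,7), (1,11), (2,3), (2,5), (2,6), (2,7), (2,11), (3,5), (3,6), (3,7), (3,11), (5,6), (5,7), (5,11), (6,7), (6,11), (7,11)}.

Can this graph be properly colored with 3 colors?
The clique on vertices [1, 2, 3, 5, 6, 7, 11] has size 7 > 3, so it alone needs 7 colors.

No, G is not 3-colorable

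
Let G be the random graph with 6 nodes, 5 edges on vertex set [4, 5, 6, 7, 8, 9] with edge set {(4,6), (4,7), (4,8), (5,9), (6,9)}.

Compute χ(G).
χ(G) = 2

Clique number ω(G) = 2 (lower bound: χ ≥ ω).
The graph is bipartite (no odd cycle), so 2 colors suffice: χ(G) = 2.
A valid 2-coloring: color 1: [4, 9]; color 2: [5, 6, 7, 8].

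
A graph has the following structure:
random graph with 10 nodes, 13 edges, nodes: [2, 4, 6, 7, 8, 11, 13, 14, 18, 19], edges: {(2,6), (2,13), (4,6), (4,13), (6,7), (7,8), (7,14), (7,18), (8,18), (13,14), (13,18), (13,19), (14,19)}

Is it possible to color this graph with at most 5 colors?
Yes, G is 5-colorable

A valid 5-coloring: color 1: [7, 11, 13]; color 2: [6, 8, 14]; color 3: [2, 4, 18, 19].
(χ(G) = 3 ≤ 5.)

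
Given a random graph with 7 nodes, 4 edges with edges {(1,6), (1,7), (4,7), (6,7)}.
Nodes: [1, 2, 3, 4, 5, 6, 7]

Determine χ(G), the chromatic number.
Clique number ω(G) = 3 (lower bound: χ ≥ ω).
The clique on [1, 6, 7] has size 3, forcing χ ≥ 3, and the coloring below uses 3 colors, so χ(G) = 3.
A valid 3-coloring: color 1: [2, 3, 5, 7]; color 2: [1, 4]; color 3: [6].

χ(G) = 3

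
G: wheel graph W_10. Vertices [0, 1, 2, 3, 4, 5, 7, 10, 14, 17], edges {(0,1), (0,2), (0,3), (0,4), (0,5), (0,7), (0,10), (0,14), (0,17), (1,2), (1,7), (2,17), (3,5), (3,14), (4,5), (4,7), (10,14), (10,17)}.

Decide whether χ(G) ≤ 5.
Yes, G is 5-colorable

A valid 5-coloring: color 1: [0]; color 2: [1, 5, 14, 17]; color 3: [2, 3, 4, 10]; color 4: [7].
(χ(G) = 4 ≤ 5.)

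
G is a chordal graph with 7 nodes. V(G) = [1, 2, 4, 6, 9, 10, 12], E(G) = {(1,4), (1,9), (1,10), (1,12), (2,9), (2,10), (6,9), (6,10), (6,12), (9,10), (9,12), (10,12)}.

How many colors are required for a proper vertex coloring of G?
χ(G) = 4

Clique number ω(G) = 4 (lower bound: χ ≥ ω).
The clique on [1, 9, 10, 12] has size 4, forcing χ ≥ 4, and the coloring below uses 4 colors, so χ(G) = 4.
A valid 4-coloring: color 1: [4, 9]; color 2: [10]; color 3: [2, 12]; color 4: [1, 6].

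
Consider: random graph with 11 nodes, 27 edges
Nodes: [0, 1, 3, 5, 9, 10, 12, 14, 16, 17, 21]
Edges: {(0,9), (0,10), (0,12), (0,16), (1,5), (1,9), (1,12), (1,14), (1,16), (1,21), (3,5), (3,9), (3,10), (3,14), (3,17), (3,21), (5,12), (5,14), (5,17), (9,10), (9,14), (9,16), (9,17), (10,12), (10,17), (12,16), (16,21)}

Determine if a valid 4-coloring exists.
Yes, G is 4-colorable

A valid 4-coloring: color 1: [9, 12, 21]; color 2: [0, 1, 3]; color 3: [5, 10, 16]; color 4: [14, 17].
(χ(G) = 4 ≤ 4.)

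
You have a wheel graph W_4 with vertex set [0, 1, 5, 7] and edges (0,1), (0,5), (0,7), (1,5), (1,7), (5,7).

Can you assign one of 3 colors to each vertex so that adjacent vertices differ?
The clique on vertices [0, 1, 5, 7] has size 4 > 3, so it alone needs 4 colors.

No, G is not 3-colorable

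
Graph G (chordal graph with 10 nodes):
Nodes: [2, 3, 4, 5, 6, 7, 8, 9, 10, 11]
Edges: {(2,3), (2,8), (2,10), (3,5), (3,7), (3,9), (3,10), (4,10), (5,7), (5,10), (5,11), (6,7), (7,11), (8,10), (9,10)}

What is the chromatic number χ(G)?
Clique number ω(G) = 3 (lower bound: χ ≥ ω).
The clique on [2, 8, 10] has size 3, forcing χ ≥ 3, and the coloring below uses 3 colors, so χ(G) = 3.
A valid 3-coloring: color 1: [7, 10]; color 2: [3, 4, 6, 8, 11]; color 3: [2, 5, 9].

χ(G) = 3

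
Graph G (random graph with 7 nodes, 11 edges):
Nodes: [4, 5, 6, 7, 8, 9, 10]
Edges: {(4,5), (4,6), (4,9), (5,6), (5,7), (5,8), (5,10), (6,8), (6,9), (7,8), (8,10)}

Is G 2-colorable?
No, G is not 2-colorable

The clique on vertices [4, 6, 9] has size 3 > 2, so it alone needs 3 colors.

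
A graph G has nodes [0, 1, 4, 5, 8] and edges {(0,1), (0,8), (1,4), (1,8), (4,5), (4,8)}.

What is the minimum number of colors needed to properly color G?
Clique number ω(G) = 3 (lower bound: χ ≥ ω).
The clique on [0, 1, 8] has size 3, forcing χ ≥ 3, and the coloring below uses 3 colors, so χ(G) = 3.
A valid 3-coloring: color 1: [1, 5]; color 2: [8]; color 3: [0, 4].

χ(G) = 3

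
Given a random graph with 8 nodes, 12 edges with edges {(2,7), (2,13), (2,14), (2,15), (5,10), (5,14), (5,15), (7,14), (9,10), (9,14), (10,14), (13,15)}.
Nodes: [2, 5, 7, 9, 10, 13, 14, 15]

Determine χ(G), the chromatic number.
χ(G) = 3

Clique number ω(G) = 3 (lower bound: χ ≥ ω).
The clique on [2, 13, 15] has size 3, forcing χ ≥ 3, and the coloring below uses 3 colors, so χ(G) = 3.
A valid 3-coloring: color 1: [14, 15]; color 2: [2, 10]; color 3: [5, 7, 9, 13].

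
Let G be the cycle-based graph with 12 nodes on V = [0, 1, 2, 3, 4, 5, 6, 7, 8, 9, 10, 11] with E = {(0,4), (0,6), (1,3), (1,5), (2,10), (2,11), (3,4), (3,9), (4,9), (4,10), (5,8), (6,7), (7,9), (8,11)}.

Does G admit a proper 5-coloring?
Yes, G is 5-colorable

A valid 5-coloring: color 1: [1, 2, 4, 7, 8]; color 2: [3, 5, 6, 10, 11]; color 3: [0, 9].
(χ(G) = 3 ≤ 5.)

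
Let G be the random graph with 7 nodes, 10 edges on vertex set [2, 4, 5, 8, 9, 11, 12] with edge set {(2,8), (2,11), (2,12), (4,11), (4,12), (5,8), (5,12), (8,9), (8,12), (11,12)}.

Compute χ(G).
χ(G) = 3

Clique number ω(G) = 3 (lower bound: χ ≥ ω).
The clique on [2, 8, 12] has size 3, forcing χ ≥ 3, and the coloring below uses 3 colors, so χ(G) = 3.
A valid 3-coloring: color 1: [9, 12]; color 2: [8, 11]; color 3: [2, 4, 5].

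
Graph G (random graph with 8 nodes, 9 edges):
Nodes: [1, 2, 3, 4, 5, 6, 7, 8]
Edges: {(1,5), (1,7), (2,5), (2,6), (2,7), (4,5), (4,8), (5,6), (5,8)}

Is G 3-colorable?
A valid 3-coloring: color 1: [3, 5, 7]; color 2: [1, 2, 8]; color 3: [4, 6].
(χ(G) = 3 ≤ 3.)

Yes, G is 3-colorable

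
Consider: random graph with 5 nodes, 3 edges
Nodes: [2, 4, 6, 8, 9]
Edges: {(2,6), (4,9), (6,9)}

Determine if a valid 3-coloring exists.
Yes, G is 3-colorable

A valid 3-coloring: color 1: [4, 6, 8]; color 2: [2, 9].
(χ(G) = 2 ≤ 3.)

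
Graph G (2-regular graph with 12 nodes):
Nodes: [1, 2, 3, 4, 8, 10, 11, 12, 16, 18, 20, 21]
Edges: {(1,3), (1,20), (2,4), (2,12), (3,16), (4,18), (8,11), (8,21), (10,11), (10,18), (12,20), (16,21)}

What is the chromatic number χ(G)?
Clique number ω(G) = 2 (lower bound: χ ≥ ω).
The graph is bipartite (no odd cycle), so 2 colors suffice: χ(G) = 2.
A valid 2-coloring: color 1: [1, 4, 8, 10, 12, 16]; color 2: [2, 3, 11, 18, 20, 21].

χ(G) = 2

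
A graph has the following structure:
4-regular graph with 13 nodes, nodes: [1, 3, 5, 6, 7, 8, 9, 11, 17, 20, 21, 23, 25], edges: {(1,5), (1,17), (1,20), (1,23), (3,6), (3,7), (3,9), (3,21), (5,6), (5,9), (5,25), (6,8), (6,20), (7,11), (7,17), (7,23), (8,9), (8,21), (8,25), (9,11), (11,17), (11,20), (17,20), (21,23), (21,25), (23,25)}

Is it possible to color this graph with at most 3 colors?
Yes, G is 3-colorable

A valid 3-coloring: color 1: [3, 5, 8, 17, 23]; color 2: [1, 6, 11, 25]; color 3: [7, 9, 20, 21].
(χ(G) = 3 ≤ 3.)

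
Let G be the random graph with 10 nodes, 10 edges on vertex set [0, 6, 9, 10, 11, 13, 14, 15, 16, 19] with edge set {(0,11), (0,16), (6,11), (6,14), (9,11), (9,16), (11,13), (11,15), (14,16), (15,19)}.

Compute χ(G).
χ(G) = 3

Clique number ω(G) = 2 (lower bound: χ ≥ ω).
Odd cycle [14, 16, 9, 11, 6] needs 3 colors (χ ≥ 3).
The coloring below uses 3 colors, so χ(G) = 3.
A valid 3-coloring: color 1: [10, 11, 16, 19]; color 2: [0, 6, 9, 13, 15]; color 3: [14].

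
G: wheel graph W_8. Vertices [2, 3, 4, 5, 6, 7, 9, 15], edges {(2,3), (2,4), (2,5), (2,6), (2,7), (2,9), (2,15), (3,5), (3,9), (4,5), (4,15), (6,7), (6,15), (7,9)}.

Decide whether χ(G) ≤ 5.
A valid 5-coloring: color 1: [2]; color 2: [3, 4, 7]; color 3: [5, 6, 9]; color 4: [15].
(χ(G) = 4 ≤ 5.)

Yes, G is 5-colorable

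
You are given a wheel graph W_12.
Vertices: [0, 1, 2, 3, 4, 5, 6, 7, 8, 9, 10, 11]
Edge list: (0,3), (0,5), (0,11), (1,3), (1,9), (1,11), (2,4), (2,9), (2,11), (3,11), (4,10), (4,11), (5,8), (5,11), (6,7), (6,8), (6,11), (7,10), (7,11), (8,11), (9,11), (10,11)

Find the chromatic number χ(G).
χ(G) = 4

Clique number ω(G) = 3 (lower bound: χ ≥ ω).
Odd cycle [2, 9, 1, 3, 0, 5, 8, 6, 7, 10, 4] needs 3 colors (χ ≥ 3).
Vertex 11 is adjacent to every vertex of [0, 1, 2, 3, 4, 5, 6, 7, 8, 9, 10], which already need 3 colors among themselves, so 11 needs a new color (χ ≥ 4).
The coloring below uses 4 colors, so χ(G) = 4.
A valid 4-coloring: color 1: [11]; color 2: [0, 1, 2, 8, 10]; color 3: [3, 4, 5, 6, 9]; color 4: [7].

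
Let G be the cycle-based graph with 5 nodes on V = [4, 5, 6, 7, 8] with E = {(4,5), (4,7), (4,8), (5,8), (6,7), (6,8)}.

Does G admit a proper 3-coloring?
A valid 3-coloring: color 1: [4, 6]; color 2: [7, 8]; color 3: [5].
(χ(G) = 3 ≤ 3.)

Yes, G is 3-colorable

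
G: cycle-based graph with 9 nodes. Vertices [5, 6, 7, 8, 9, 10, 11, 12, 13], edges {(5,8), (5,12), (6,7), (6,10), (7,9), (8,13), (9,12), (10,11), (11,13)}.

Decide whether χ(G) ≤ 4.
Yes, G is 4-colorable

A valid 4-coloring: color 1: [5, 6, 9, 11]; color 2: [7, 10, 12, 13]; color 3: [8].
(χ(G) = 3 ≤ 4.)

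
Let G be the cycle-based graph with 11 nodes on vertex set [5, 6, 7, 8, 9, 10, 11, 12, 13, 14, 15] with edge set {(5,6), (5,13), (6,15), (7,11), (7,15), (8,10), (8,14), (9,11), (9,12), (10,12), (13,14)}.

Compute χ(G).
Clique number ω(G) = 2 (lower bound: χ ≥ ω).
Odd cycle [6, 15, 7, 11, 9, 12, 10, 8, 14, 13, 5] needs 3 colors (χ ≥ 3).
The coloring below uses 3 colors, so χ(G) = 3.
A valid 3-coloring: color 1: [6, 7, 9, 10, 13]; color 2: [5, 8, 11, 12, 15]; color 3: [14].

χ(G) = 3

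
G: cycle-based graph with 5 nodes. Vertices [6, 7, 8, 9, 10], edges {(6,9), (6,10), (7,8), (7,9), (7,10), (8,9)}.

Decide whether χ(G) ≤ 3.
Yes, G is 3-colorable

A valid 3-coloring: color 1: [6, 7]; color 2: [9, 10]; color 3: [8].
(χ(G) = 3 ≤ 3.)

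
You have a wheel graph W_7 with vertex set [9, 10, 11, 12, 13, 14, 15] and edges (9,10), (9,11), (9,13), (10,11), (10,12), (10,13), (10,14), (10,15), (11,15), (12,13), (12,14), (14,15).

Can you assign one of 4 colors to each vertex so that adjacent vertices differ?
Yes, G is 4-colorable

A valid 4-coloring: color 1: [10]; color 2: [11, 13, 14]; color 3: [9, 12, 15].
(χ(G) = 3 ≤ 4.)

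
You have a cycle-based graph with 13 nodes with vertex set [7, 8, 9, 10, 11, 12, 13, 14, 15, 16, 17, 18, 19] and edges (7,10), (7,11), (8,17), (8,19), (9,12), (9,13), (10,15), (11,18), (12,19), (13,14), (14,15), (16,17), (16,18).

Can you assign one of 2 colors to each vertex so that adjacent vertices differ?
Odd cycle [18, 16, 17, 8, 19, 12, 9, 13, 14, 15, 10, 7, 11] needs 3 colors (χ ≥ 3).
Hence χ(G) ≥ 3 > 2, so no proper 2-coloring exists.

No, G is not 2-colorable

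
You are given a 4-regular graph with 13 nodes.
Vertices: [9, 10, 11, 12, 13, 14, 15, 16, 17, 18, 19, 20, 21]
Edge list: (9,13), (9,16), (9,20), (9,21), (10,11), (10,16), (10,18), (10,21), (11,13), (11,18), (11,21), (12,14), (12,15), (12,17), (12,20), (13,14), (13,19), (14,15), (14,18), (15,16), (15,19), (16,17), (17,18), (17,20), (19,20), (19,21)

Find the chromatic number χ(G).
χ(G) = 3

Clique number ω(G) = 3 (lower bound: χ ≥ ω).
The clique on [10, 11, 18] has size 3, forcing χ ≥ 3, and the coloring below uses 3 colors, so χ(G) = 3.
A valid 3-coloring: color 1: [13, 15, 18, 20, 21]; color 2: [11, 12, 16, 19]; color 3: [9, 10, 14, 17].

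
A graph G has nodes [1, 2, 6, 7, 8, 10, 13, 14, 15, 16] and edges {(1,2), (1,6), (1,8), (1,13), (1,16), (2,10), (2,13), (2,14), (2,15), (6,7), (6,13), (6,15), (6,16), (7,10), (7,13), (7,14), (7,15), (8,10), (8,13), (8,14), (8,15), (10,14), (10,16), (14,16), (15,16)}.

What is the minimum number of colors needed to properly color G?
χ(G) = 4

Clique number ω(G) = 3 (lower bound: χ ≥ ω).
Odd cycle [1, 13, 7, 15, 16] needs 3 colors (χ ≥ 3).
Vertex 6 is adjacent to every vertex of [1, 7, 13, 15, 16], which already need 3 colors among themselves, so 6 needs a new color (χ ≥ 4).
The coloring below uses 4 colors, so χ(G) = 4.
A valid 4-coloring: color 1: [1, 10, 15]; color 2: [6, 14]; color 3: [13, 16]; color 4: [2, 7, 8].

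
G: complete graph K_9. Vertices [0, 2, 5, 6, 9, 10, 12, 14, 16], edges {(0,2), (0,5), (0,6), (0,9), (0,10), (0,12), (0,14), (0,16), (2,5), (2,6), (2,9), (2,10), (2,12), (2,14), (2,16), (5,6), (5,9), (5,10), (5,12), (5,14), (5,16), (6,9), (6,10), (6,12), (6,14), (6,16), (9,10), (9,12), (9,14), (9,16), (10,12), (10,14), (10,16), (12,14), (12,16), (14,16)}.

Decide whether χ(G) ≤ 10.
A valid 10-coloring: color 1: [0]; color 2: [2]; color 3: [12]; color 4: [16]; color 5: [5]; color 6: [10]; color 7: [9]; color 8: [14]; color 9: [6].
(χ(G) = 9 ≤ 10.)

Yes, G is 10-colorable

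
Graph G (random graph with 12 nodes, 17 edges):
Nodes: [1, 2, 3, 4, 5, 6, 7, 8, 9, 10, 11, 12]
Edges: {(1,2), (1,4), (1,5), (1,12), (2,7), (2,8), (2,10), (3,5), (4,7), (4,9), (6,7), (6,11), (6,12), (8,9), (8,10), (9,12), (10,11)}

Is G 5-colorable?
A valid 5-coloring: color 1: [1, 3, 6, 8]; color 2: [2, 4, 5, 11, 12]; color 3: [7, 9, 10].
(χ(G) = 3 ≤ 5.)

Yes, G is 5-colorable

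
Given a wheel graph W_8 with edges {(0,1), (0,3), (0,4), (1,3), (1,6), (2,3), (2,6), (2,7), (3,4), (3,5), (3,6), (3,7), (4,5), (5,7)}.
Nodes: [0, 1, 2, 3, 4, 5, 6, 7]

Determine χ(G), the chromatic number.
Clique number ω(G) = 3 (lower bound: χ ≥ ω).
Odd cycle [0, 4, 5, 7, 2, 6, 1] needs 3 colors (χ ≥ 3).
Vertex 3 is adjacent to every vertex of [0, 1, 2, 4, 5, 6, 7], which already need 3 colors among themselves, so 3 needs a new color (χ ≥ 4).
The coloring below uses 4 colors, so χ(G) = 4.
A valid 4-coloring: color 1: [3]; color 2: [0, 5, 6]; color 3: [1, 4, 7]; color 4: [2].

χ(G) = 4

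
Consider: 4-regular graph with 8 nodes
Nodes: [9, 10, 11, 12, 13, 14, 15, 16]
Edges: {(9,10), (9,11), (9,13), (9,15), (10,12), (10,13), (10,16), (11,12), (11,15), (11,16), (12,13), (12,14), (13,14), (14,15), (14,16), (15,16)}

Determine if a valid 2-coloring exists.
The clique on vertices [11, 15, 16] has size 3 > 2, so it alone needs 3 colors.

No, G is not 2-colorable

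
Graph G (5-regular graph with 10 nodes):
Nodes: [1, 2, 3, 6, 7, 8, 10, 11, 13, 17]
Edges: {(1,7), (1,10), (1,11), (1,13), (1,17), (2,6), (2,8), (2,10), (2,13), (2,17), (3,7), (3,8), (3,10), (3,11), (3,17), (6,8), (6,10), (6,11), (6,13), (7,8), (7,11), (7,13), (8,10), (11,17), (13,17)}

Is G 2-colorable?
The clique on vertices [2, 6, 8, 10] has size 4 > 2, so it alone needs 4 colors.

No, G is not 2-colorable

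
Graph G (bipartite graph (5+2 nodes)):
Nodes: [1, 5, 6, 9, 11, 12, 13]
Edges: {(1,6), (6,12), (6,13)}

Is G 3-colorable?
A valid 3-coloring: color 1: [5, 6, 9, 11]; color 2: [1, 12, 13].
(χ(G) = 2 ≤ 3.)

Yes, G is 3-colorable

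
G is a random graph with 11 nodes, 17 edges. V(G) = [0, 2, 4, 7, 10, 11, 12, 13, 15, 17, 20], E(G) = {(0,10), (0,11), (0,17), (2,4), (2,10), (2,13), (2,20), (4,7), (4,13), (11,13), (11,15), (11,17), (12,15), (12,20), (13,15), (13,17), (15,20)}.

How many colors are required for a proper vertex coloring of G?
χ(G) = 3

Clique number ω(G) = 3 (lower bound: χ ≥ ω).
The clique on [0, 11, 17] has size 3, forcing χ ≥ 3, and the coloring below uses 3 colors, so χ(G) = 3.
A valid 3-coloring: color 1: [0, 7, 13, 20]; color 2: [2, 11, 12]; color 3: [4, 10, 15, 17].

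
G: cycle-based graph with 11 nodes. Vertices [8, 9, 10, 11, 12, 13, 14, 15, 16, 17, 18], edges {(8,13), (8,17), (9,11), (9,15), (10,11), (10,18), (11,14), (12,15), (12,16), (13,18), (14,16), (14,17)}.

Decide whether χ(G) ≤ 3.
A valid 3-coloring: color 1: [9, 10, 12, 13, 14]; color 2: [8, 11, 15, 16, 18]; color 3: [17].
(χ(G) = 3 ≤ 3.)

Yes, G is 3-colorable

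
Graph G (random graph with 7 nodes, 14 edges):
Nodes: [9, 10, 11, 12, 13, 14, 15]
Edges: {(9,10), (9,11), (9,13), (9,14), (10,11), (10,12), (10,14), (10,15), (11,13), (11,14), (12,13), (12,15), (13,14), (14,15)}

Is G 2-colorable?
The clique on vertices [9, 10, 11, 14] has size 4 > 2, so it alone needs 4 colors.

No, G is not 2-colorable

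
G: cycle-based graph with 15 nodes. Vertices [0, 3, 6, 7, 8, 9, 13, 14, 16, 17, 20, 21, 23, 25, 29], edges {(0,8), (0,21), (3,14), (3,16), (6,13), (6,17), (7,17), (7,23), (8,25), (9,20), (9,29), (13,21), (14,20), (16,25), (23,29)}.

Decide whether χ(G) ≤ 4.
A valid 4-coloring: color 1: [8, 9, 13, 14, 16, 17, 23]; color 2: [3, 6, 7, 20, 21, 25, 29]; color 3: [0].
(χ(G) = 3 ≤ 4.)

Yes, G is 4-colorable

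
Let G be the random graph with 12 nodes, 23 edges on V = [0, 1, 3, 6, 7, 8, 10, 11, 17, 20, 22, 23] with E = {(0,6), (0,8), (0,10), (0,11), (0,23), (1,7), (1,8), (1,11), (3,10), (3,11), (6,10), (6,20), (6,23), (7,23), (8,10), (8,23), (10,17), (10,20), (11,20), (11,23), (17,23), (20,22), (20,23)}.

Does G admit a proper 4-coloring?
Yes, G is 4-colorable

A valid 4-coloring: color 1: [1, 10, 22, 23]; color 2: [0, 3, 7, 17, 20]; color 3: [6, 8, 11].
(χ(G) = 3 ≤ 4.)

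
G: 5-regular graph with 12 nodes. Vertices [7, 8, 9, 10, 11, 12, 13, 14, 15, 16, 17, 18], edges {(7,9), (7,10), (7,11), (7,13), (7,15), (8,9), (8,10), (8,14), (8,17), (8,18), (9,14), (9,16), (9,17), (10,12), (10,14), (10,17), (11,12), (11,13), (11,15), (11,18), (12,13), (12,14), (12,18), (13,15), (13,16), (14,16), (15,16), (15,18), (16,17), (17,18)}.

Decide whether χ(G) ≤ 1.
The clique on vertices [7, 11, 13, 15] has size 4 > 1, so it alone needs 4 colors.

No, G is not 1-colorable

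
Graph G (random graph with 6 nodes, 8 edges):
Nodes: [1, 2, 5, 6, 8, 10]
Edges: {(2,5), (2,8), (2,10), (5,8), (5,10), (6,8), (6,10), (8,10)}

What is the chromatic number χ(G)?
Clique number ω(G) = 4 (lower bound: χ ≥ ω).
The clique on [2, 5, 8, 10] has size 4, forcing χ ≥ 4, and the coloring below uses 4 colors, so χ(G) = 4.
A valid 4-coloring: color 1: [1, 8]; color 2: [10]; color 3: [2, 6]; color 4: [5].

χ(G) = 4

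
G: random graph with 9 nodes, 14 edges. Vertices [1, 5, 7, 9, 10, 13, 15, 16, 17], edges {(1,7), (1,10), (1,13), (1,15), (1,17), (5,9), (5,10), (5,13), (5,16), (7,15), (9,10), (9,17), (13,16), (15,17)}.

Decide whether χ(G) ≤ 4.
Yes, G is 4-colorable

A valid 4-coloring: color 1: [1, 5]; color 2: [9, 13, 15]; color 3: [7, 10, 16, 17].
(χ(G) = 3 ≤ 4.)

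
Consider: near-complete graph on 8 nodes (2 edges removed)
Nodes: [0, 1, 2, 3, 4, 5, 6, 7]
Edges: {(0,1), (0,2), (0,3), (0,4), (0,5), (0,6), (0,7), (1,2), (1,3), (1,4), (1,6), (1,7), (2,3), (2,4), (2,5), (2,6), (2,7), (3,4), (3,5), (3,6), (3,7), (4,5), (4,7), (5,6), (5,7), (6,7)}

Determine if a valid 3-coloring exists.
The clique on vertices [0, 1, 2, 3, 4, 7] has size 6 > 3, so it alone needs 6 colors.

No, G is not 3-colorable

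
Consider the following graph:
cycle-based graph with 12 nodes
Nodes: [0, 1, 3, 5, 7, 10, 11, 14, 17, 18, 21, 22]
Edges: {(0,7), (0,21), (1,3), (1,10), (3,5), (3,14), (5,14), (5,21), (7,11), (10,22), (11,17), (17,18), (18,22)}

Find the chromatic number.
χ(G) = 3

Clique number ω(G) = 3 (lower bound: χ ≥ ω).
The clique on [3, 5, 14] has size 3, forcing χ ≥ 3, and the coloring below uses 3 colors, so χ(G) = 3.
A valid 3-coloring: color 1: [0, 1, 5, 11, 22]; color 2: [3, 7, 10, 18, 21]; color 3: [14, 17].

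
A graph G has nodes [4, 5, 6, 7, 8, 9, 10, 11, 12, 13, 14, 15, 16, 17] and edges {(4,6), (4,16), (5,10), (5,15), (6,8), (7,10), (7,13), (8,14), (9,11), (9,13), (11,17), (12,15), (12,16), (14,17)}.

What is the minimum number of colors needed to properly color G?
Clique number ω(G) = 2 (lower bound: χ ≥ ω).
The graph is bipartite (no odd cycle), so 2 colors suffice: χ(G) = 2.
A valid 2-coloring: color 1: [4, 5, 7, 8, 9, 12, 17]; color 2: [6, 10, 11, 13, 14, 15, 16].

χ(G) = 2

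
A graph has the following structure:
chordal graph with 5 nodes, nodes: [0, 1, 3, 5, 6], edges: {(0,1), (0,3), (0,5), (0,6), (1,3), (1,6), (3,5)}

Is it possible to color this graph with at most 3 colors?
A valid 3-coloring: color 1: [0]; color 2: [1, 5]; color 3: [3, 6].
(χ(G) = 3 ≤ 3.)

Yes, G is 3-colorable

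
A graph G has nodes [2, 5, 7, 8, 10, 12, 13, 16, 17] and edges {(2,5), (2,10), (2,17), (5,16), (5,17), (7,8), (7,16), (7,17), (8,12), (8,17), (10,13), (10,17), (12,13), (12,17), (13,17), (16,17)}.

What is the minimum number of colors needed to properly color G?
Clique number ω(G) = 3 (lower bound: χ ≥ ω).
The clique on [2, 10, 17] has size 3, forcing χ ≥ 3, and the coloring below uses 3 colors, so χ(G) = 3.
A valid 3-coloring: color 1: [17]; color 2: [2, 8, 13, 16]; color 3: [5, 7, 10, 12].

χ(G) = 3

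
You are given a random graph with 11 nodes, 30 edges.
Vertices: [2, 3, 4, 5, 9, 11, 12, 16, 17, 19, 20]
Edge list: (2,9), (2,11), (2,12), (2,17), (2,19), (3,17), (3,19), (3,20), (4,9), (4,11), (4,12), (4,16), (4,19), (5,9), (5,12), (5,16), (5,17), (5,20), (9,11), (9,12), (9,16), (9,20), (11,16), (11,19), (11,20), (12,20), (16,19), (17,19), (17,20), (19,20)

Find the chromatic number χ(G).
χ(G) = 4

Clique number ω(G) = 4 (lower bound: χ ≥ ω).
The clique on [4, 11, 16, 19] has size 4, forcing χ ≥ 4, and the coloring below uses 4 colors, so χ(G) = 4.
A valid 4-coloring: color 1: [2, 16, 20]; color 2: [9, 19]; color 3: [11, 12, 17]; color 4: [3, 4, 5].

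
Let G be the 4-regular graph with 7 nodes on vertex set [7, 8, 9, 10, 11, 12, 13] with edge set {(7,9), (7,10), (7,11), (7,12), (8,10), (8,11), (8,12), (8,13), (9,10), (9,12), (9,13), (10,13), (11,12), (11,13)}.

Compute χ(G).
χ(G) = 4

Clique number ω(G) = 3 (lower bound: χ ≥ ω).
Suppose a proper 3-coloring c exists. The clique [7, 9, 10] takes 3 distinct colors; by symmetry let c(7) = 1, c(9) = 2, c(10) = 3.
- Vertex 12: neighbors [7, 9] already have colors [1, 2] ⇒ c(12) = 3.
- Vertex 11: neighbors [7, 12] already have colors [1, 3] ⇒ c(11) = 2.
- Vertex 8: neighbors [11, 10] already have colors [2, 3] ⇒ c(8) = 1.
- Vertex 13: neighbors [8, 9, 10] already have colors [1, 2, 3] — all 3 colors blocked. Contradiction.
The forced assignments end in a contradiction, so G has no proper 3-coloring (χ ≥ 4).
The coloring below uses 4 colors, so χ(G) = 4.
A valid 4-coloring: color 1: [12, 13]; color 2: [10, 11]; color 3: [7, 8]; color 4: [9].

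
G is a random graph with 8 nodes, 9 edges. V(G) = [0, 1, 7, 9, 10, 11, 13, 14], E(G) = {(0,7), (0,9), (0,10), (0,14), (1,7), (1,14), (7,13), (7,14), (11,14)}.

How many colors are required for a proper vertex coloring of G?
χ(G) = 3

Clique number ω(G) = 3 (lower bound: χ ≥ ω).
The clique on [0, 7, 14] has size 3, forcing χ ≥ 3, and the coloring below uses 3 colors, so χ(G) = 3.
A valid 3-coloring: color 1: [0, 1, 11, 13]; color 2: [9, 10, 14]; color 3: [7].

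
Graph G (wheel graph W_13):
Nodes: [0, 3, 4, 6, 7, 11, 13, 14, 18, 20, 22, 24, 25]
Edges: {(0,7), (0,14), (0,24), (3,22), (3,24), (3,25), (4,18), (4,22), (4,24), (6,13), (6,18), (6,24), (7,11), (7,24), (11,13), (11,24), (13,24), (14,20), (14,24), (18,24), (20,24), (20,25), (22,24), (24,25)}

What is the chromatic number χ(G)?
χ(G) = 3

Clique number ω(G) = 3 (lower bound: χ ≥ ω).
The clique on [0, 14, 24] has size 3, forcing χ ≥ 3, and the coloring below uses 3 colors, so χ(G) = 3.
A valid 3-coloring: color 1: [24]; color 2: [7, 13, 14, 18, 22, 25]; color 3: [0, 3, 4, 6, 11, 20].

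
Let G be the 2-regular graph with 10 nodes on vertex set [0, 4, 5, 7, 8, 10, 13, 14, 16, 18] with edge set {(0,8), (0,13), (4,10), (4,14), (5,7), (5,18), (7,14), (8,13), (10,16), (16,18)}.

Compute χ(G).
Clique number ω(G) = 3 (lower bound: χ ≥ ω).
The clique on [0, 8, 13] has size 3, forcing χ ≥ 3, and the coloring below uses 3 colors, so χ(G) = 3.
A valid 3-coloring: color 1: [0, 4, 7, 16]; color 2: [10, 13, 14, 18]; color 3: [5, 8].

χ(G) = 3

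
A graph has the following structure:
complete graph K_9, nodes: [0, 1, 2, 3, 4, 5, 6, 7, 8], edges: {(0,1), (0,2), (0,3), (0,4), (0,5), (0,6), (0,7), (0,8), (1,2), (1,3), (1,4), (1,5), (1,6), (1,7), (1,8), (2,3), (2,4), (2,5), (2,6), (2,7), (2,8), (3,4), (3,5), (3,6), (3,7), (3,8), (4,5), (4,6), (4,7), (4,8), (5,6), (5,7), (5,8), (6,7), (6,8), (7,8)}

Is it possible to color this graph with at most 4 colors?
The clique on vertices [0, 1, 2, 3, 4, 5, 6, 7, 8] has size 9 > 4, so it alone needs 9 colors.

No, G is not 4-colorable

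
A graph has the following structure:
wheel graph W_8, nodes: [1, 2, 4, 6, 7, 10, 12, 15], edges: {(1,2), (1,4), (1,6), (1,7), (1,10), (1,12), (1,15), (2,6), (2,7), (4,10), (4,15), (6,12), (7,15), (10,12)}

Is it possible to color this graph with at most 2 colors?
No, G is not 2-colorable

The clique on vertices [1, 2, 6] has size 3 > 2, so it alone needs 3 colors.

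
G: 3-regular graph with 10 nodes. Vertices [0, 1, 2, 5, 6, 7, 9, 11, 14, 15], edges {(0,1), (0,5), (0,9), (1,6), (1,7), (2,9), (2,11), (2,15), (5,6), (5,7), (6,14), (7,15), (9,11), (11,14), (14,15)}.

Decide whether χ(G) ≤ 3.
Yes, G is 3-colorable

A valid 3-coloring: color 1: [7, 9, 14]; color 2: [1, 5, 11, 15]; color 3: [0, 2, 6].
(χ(G) = 3 ≤ 3.)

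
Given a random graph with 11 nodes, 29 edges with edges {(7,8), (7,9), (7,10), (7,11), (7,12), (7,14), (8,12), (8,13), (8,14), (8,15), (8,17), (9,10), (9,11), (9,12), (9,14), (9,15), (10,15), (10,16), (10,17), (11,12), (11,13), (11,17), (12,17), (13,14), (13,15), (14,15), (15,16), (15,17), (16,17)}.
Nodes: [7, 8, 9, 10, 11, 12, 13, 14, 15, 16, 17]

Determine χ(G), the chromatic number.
Clique number ω(G) = 4 (lower bound: χ ≥ ω).
The clique on [7, 9, 11, 12] has size 4, forcing χ ≥ 4, and the coloring below uses 4 colors, so χ(G) = 4.
A valid 4-coloring: color 1: [12, 15]; color 2: [8, 9, 16]; color 3: [10, 11, 14]; color 4: [7, 13, 17].

χ(G) = 4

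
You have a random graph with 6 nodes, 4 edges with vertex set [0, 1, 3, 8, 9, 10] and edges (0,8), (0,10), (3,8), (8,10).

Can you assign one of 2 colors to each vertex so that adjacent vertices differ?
No, G is not 2-colorable

The clique on vertices [0, 8, 10] has size 3 > 2, so it alone needs 3 colors.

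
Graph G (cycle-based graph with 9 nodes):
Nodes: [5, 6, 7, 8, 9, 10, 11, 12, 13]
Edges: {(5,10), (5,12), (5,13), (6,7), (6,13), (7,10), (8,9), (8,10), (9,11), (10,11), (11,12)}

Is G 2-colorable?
Odd cycle [13, 6, 7, 10, 5] needs 3 colors (χ ≥ 3).
Hence χ(G) ≥ 3 > 2, so no proper 2-coloring exists.

No, G is not 2-colorable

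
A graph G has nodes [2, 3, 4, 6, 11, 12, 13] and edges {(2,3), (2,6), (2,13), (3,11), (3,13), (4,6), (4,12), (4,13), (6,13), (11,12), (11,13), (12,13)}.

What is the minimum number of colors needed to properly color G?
Clique number ω(G) = 3 (lower bound: χ ≥ ω).
The clique on [2, 3, 13] has size 3, forcing χ ≥ 3, and the coloring below uses 3 colors, so χ(G) = 3.
A valid 3-coloring: color 1: [13]; color 2: [3, 6, 12]; color 3: [2, 4, 11].

χ(G) = 3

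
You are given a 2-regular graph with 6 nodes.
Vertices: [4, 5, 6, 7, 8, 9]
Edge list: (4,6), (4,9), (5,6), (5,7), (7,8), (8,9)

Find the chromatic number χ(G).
χ(G) = 2

Clique number ω(G) = 2 (lower bound: χ ≥ ω).
The graph is bipartite (no odd cycle), so 2 colors suffice: χ(G) = 2.
A valid 2-coloring: color 1: [6, 7, 9]; color 2: [4, 5, 8].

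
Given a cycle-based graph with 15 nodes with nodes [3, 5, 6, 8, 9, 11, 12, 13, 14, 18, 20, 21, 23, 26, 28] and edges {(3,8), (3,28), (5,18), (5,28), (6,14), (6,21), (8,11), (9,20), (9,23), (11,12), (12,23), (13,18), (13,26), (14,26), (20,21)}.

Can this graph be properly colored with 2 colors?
No, G is not 2-colorable

Odd cycle [13, 18, 5, 28, 3, 8, 11, 12, 23, 9, 20, 21, 6, 14, 26] needs 3 colors (χ ≥ 3).
Hence χ(G) ≥ 3 > 2, so no proper 2-coloring exists.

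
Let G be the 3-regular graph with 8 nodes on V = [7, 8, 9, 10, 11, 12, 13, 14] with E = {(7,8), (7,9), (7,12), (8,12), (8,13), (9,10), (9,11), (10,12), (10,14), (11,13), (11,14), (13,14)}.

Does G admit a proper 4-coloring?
Yes, G is 4-colorable

A valid 4-coloring: color 1: [8, 10, 11]; color 2: [9, 12, 13]; color 3: [7, 14].
(χ(G) = 3 ≤ 4.)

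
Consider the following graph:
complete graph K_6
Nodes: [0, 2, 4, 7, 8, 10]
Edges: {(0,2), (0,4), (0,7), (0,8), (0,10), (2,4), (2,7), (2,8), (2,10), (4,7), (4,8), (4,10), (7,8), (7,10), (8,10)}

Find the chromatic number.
χ(G) = 6

Clique number ω(G) = 6 (lower bound: χ ≥ ω).
The clique on [0, 2, 4, 7, 8, 10] has size 6, forcing χ ≥ 6, and the coloring below uses 6 colors, so χ(G) = 6.
A valid 6-coloring: color 1: [4]; color 2: [10]; color 3: [2]; color 4: [0]; color 5: [8]; color 6: [7].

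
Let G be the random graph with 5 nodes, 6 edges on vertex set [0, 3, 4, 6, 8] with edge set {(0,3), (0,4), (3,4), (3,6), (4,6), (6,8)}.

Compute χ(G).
Clique number ω(G) = 3 (lower bound: χ ≥ ω).
The clique on [0, 3, 4] has size 3, forcing χ ≥ 3, and the coloring below uses 3 colors, so χ(G) = 3.
A valid 3-coloring: color 1: [3, 8]; color 2: [0, 6]; color 3: [4].

χ(G) = 3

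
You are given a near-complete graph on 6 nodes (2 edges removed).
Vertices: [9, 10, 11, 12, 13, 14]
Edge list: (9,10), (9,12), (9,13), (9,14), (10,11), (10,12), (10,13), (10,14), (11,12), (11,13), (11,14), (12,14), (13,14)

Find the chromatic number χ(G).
χ(G) = 4

Clique number ω(G) = 4 (lower bound: χ ≥ ω).
The clique on [9, 10, 12, 14] has size 4, forcing χ ≥ 4, and the coloring below uses 4 colors, so χ(G) = 4.
A valid 4-coloring: color 1: [14]; color 2: [10]; color 3: [9, 11]; color 4: [12, 13].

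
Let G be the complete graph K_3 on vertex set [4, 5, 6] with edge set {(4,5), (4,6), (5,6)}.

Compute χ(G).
χ(G) = 3

Clique number ω(G) = 3 (lower bound: χ ≥ ω).
The clique on [4, 5, 6] has size 3, forcing χ ≥ 3, and the coloring below uses 3 colors, so χ(G) = 3.
A valid 3-coloring: color 1: [4]; color 2: [5]; color 3: [6].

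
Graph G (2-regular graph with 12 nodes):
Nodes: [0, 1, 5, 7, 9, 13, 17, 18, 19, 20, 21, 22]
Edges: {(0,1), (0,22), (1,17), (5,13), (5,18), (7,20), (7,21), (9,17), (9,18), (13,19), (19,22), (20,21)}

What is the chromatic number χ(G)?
Clique number ω(G) = 3 (lower bound: χ ≥ ω).
The clique on [7, 20, 21] has size 3, forcing χ ≥ 3, and the coloring below uses 3 colors, so χ(G) = 3.
A valid 3-coloring: color 1: [1, 9, 13, 21, 22]; color 2: [0, 7, 17, 18, 19]; color 3: [5, 20].

χ(G) = 3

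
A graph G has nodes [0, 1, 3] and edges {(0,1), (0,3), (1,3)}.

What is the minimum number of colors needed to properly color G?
Clique number ω(G) = 3 (lower bound: χ ≥ ω).
The clique on [0, 1, 3] has size 3, forcing χ ≥ 3, and the coloring below uses 3 colors, so χ(G) = 3.
A valid 3-coloring: color 1: [3]; color 2: [1]; color 3: [0].

χ(G) = 3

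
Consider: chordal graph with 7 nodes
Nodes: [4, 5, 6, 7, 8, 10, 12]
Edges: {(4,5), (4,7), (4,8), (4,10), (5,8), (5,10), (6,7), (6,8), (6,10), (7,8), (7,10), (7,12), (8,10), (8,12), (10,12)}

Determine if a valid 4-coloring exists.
Yes, G is 4-colorable

A valid 4-coloring: color 1: [10]; color 2: [8]; color 3: [5, 7]; color 4: [4, 6, 12].
(χ(G) = 4 ≤ 4.)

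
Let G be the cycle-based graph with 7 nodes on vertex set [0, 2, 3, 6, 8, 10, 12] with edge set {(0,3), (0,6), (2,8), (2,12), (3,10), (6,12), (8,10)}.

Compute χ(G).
χ(G) = 3

Clique number ω(G) = 2 (lower bound: χ ≥ ω).
Odd cycle [8, 10, 3, 0, 6, 12, 2] needs 3 colors (χ ≥ 3).
The coloring below uses 3 colors, so χ(G) = 3.
A valid 3-coloring: color 1: [3, 8, 12]; color 2: [0, 2, 10]; color 3: [6].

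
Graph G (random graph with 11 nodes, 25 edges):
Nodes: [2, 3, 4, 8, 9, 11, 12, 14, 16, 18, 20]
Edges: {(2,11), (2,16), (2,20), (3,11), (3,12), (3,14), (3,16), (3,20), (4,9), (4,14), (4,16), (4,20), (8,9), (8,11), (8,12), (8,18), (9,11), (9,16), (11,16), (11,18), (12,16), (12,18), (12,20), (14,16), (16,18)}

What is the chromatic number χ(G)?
χ(G) = 4

Clique number ω(G) = 3 (lower bound: χ ≥ ω).
Odd cycle [9, 4, 14, 3, 12, 18, 11] needs 3 colors (χ ≥ 3).
Vertex 16 is adjacent to every vertex of [3, 4, 9, 11, 12, 14, 18], which already need 3 colors among themselves, so 16 needs a new color (χ ≥ 4).
The coloring below uses 4 colors, so χ(G) = 4.
A valid 4-coloring: color 1: [8, 16, 20]; color 2: [4, 11, 12]; color 3: [2, 3, 9, 18]; color 4: [14].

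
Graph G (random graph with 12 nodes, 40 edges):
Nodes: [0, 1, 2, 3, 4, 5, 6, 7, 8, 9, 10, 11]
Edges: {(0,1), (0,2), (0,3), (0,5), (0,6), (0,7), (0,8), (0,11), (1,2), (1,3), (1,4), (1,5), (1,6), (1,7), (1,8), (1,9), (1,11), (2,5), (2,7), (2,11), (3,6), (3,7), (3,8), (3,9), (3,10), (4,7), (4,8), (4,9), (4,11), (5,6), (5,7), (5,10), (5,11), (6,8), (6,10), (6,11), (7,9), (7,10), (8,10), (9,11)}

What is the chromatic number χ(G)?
Clique number ω(G) = 5 (lower bound: χ ≥ ω).
The clique on [0, 1, 3, 6, 8] has size 5, forcing χ ≥ 5, and the coloring below uses 5 colors, so χ(G) = 5.
A valid 5-coloring: color 1: [1, 10]; color 2: [0, 9]; color 3: [7, 8, 11]; color 4: [3, 4, 5]; color 5: [2, 6].

χ(G) = 5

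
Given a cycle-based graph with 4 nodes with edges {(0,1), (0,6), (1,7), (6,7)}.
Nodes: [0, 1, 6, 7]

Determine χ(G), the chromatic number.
Clique number ω(G) = 2 (lower bound: χ ≥ ω).
The graph is bipartite (no odd cycle), so 2 colors suffice: χ(G) = 2.
A valid 2-coloring: color 1: [1, 6]; color 2: [0, 7].

χ(G) = 2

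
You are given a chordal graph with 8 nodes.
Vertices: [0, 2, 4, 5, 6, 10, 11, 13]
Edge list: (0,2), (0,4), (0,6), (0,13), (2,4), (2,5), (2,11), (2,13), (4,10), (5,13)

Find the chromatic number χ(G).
Clique number ω(G) = 3 (lower bound: χ ≥ ω).
The clique on [0, 2, 4] has size 3, forcing χ ≥ 3, and the coloring below uses 3 colors, so χ(G) = 3.
A valid 3-coloring: color 1: [2, 6, 10]; color 2: [0, 5, 11]; color 3: [4, 13].

χ(G) = 3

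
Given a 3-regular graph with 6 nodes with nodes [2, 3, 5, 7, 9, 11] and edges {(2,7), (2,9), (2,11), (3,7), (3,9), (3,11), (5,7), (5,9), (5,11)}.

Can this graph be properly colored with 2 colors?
A valid 2-coloring: color 1: [2, 3, 5]; color 2: [7, 9, 11].
(χ(G) = 2 ≤ 2.)

Yes, G is 2-colorable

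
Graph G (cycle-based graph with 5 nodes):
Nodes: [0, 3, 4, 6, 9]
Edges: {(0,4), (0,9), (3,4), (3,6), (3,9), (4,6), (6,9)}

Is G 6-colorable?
A valid 6-coloring: color 1: [0, 6]; color 2: [4, 9]; color 3: [3].
(χ(G) = 3 ≤ 6.)

Yes, G is 6-colorable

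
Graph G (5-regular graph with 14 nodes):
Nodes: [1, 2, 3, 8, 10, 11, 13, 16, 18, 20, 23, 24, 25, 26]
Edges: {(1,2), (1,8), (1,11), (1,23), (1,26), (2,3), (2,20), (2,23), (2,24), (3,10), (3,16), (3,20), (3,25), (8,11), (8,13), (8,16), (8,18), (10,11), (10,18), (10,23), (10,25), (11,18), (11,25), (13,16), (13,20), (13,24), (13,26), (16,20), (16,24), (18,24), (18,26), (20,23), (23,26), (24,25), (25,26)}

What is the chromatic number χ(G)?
Clique number ω(G) = 3 (lower bound: χ ≥ ω).
Suppose a proper 3-coloring c exists. The clique [1, 2, 23] takes 3 distinct colors; by symmetry let c(1) = 1, c(2) = 2, c(23) = 3.
- Vertex 20: neighbors [2, 23] already have colors [2, 3] ⇒ c(20) = 1.
- Vertex 3: neighbors [20, 2] already have colors [1, 2] ⇒ c(3) = 3.
- Vertex 16: neighbors [20, 3] already have colors [1, 3] ⇒ c(16) = 2.
- Vertex 8: neighbors [1, 16] already have colors [1, 2] ⇒ c(8) = 3.
- Vertex 13: neighbors [20, 16, 8] already have colors [1, 2, 3] — all 3 colors blocked. Contradiction.
The forced assignments end in a contradiction, so G has no proper 3-coloring (χ ≥ 4).
The coloring below uses 4 colors, so χ(G) = 4.
A valid 4-coloring: color 1: [2, 10, 16, 26]; color 2: [1, 13, 18, 25]; color 3: [3, 8, 23, 24]; color 4: [11, 20].

χ(G) = 4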